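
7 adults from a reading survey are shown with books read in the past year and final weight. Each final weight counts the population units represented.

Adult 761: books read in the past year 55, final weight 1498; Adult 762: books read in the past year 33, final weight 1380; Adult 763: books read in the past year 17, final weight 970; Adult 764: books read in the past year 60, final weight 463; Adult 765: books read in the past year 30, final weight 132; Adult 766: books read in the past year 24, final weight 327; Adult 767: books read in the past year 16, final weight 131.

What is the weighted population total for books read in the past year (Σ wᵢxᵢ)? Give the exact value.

186104

Weighted total = 55×1498 + 33×1380 + 17×970 + 60×463 + 30×132 + 24×327 + 16×131
  = 82390 + 45540 + 16490 + 27780 + 3960 + 7848 + 2096 = 186104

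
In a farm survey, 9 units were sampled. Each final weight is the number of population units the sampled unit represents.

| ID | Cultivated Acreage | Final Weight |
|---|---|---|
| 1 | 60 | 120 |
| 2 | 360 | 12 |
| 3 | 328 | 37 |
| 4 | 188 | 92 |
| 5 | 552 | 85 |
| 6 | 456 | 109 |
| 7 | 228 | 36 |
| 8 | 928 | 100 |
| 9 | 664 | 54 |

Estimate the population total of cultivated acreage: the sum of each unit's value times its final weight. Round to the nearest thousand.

274000

Weighted total = 60×120 + 360×12 + 328×37 + 188×92 + 552×85 + 456×109 + 228×36 + 928×100 + 664×54
  = 7200 + 4320 + 12136 + 17296 + 46920 + 49704 + 8208 + 92800 + 35856 = 274440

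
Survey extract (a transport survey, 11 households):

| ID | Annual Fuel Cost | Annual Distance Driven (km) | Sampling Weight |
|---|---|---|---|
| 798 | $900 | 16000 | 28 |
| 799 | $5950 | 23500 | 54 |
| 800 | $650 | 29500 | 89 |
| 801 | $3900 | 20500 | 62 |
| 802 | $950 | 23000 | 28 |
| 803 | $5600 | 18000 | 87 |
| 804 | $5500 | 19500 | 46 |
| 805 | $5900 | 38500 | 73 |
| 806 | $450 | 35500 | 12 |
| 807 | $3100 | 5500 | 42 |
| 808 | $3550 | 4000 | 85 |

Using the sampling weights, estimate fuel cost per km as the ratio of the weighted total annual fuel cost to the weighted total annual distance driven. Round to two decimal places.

Σ wᵢ·y = 900×28 + 5950×54 + 650×89 + 3900×62 + 950×28 + 5600×87 + 5500×46 + 5900×73 + 450×12 + 3100×42 + 3550×85
  = 2281000
Σ wᵢ·x = 12528000
Ratio = 2281000 / 12528000 = 0.18207216

0.18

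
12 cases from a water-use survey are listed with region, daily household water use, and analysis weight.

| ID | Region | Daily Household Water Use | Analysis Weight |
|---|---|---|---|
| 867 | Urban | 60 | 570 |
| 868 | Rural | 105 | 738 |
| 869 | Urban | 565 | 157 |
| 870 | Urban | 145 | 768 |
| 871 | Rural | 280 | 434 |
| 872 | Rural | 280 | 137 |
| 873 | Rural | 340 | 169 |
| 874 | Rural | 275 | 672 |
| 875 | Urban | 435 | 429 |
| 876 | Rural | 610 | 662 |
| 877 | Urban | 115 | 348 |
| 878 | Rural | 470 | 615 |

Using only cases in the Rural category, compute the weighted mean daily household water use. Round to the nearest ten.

Rural rows: 868, 871, 872, 873, 874, 876, 878
Weighted sum = 105×738 + 280×434 + 280×137 + 340×169 + 275×672 + 610×662 + 470×615
  = 77490 + 121520 + 38360 + 57460 + 184800 + 403820 + 289050 = 1172500
Sum of weights = 738 + 434 + 137 + 169 + 672 + 662 + 615 = 3427
Weighted mean = 1172500 / 3427 = 342.13598

340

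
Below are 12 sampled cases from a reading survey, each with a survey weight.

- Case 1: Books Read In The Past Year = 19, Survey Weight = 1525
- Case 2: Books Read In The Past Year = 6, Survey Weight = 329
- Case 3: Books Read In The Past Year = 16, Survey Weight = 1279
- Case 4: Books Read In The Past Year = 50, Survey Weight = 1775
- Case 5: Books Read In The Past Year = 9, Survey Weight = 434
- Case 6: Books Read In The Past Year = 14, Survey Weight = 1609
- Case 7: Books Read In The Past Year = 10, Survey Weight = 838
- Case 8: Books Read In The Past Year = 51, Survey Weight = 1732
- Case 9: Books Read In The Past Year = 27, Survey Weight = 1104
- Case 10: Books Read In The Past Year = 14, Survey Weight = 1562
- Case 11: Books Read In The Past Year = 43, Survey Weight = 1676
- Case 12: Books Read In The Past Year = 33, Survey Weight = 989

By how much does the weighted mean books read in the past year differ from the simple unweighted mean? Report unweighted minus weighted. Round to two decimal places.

Unweighted sum = 19 + 6 + 16 + 50 + 9 + 14 + 10 + 51 + 27 + 14 + 43 + 33 = 292
Unweighted mean = 292 / 12 = 24.333333
Weighted sum = 19×1525 + 6×329 + 16×1279 + 50×1775 + 9×434 + 14×1609 + 10×838 + 51×1732 + 27×1104 + 14×1562 + 43×1676 + 33×989
  = 419688
Sum of weights = 1525 + 329 + 1279 + 1775 + 434 + 1609 + 838 + 1732 + 1104 + 1562 + 1676 + 989 = 14852
Weighted mean = 419688 / 14852 = 28.258012
Difference (unweighted minus weighted) = -3.9246791

-3.92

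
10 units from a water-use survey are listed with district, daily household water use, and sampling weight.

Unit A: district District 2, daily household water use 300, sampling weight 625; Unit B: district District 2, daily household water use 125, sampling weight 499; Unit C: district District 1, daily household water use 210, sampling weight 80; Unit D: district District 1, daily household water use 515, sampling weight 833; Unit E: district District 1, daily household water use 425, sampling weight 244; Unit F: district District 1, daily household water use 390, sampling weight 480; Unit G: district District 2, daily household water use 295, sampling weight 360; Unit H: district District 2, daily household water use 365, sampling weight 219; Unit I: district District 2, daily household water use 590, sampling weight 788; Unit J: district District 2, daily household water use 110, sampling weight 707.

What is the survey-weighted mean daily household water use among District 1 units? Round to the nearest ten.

District 1 rows: C, D, E, F
Weighted sum = 210×80 + 515×833 + 425×244 + 390×480
  = 16800 + 428995 + 103700 + 187200 = 736695
Sum of weights = 80 + 833 + 244 + 480 = 1637
Weighted mean = 736695 / 1637 = 450.02749

450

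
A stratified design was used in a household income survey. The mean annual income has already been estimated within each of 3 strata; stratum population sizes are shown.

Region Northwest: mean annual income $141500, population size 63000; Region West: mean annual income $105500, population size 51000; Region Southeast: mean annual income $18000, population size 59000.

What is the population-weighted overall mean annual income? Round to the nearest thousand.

Σ Nₕ·x̄ₕ = 141500×63000 + 105500×51000 + 18000×59000
  = 8914500000 + 5380500000 + 1062000000 = 15357000000
Σ Nₕ = 173000
Overall mean = 15357000000 / 173000 = 88768.786

89000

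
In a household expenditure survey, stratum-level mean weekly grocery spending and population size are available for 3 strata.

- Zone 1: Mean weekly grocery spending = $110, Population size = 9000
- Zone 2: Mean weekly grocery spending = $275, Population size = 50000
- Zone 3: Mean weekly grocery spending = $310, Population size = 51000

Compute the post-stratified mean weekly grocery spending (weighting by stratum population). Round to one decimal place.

277.7

Σ Nₕ·x̄ₕ = 110×9000 + 275×50000 + 310×51000
  = 30550000
Σ Nₕ = 110000
Overall mean = 30550000 / 110000 = 277.72727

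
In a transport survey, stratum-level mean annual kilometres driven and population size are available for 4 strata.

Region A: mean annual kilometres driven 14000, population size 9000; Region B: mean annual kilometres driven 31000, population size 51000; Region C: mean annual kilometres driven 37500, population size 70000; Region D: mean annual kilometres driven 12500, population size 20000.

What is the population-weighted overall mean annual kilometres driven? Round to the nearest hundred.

Σ Nₕ·x̄ₕ = 14000×9000 + 31000×51000 + 37500×70000 + 12500×20000
  = 126000000 + 1581000000 + 2625000000 + 250000000 = 4582000000
Σ Nₕ = 9000 + 51000 + 70000 + 20000 = 150000
Overall mean = 4582000000 / 150000 = 30546.667

30500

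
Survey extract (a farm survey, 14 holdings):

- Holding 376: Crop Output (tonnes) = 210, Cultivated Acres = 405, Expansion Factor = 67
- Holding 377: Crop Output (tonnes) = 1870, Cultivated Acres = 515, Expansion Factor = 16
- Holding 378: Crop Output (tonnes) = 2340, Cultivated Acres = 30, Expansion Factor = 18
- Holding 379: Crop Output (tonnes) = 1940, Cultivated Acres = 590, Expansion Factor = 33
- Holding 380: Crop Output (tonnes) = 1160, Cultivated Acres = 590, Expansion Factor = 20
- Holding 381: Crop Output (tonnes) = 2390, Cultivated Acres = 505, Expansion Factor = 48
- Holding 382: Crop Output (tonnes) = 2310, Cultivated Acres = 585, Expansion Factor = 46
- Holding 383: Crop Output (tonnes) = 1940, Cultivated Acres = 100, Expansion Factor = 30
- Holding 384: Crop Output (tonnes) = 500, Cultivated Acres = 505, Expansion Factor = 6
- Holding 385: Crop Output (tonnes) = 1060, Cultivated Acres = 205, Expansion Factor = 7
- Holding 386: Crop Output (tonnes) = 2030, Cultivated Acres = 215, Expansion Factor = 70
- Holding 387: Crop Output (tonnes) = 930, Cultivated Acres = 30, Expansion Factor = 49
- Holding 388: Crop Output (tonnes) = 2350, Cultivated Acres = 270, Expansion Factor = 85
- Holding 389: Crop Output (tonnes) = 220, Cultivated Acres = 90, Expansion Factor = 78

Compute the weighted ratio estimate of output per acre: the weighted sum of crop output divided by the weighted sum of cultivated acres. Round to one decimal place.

Σ wᵢ·y = 867510
Σ wᵢ·x = 172290
Ratio = 867510 / 172290 = 5.0351733

5.0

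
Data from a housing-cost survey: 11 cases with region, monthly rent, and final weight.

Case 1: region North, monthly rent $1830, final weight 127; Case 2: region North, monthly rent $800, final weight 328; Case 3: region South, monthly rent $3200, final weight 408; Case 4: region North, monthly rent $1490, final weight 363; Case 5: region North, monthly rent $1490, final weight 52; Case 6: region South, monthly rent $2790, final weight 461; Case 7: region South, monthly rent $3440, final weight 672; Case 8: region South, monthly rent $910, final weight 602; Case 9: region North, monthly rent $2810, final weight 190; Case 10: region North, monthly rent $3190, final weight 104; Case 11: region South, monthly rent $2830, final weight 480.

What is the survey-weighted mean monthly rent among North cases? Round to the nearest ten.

1700

North rows: 1, 2, 4, 5, 9, 10
Weighted sum = 1830×127 + 800×328 + 1490×363 + 1490×52 + 2810×190 + 3190×104
  = 1978820
Sum of weights = 127 + 328 + 363 + 52 + 190 + 104 = 1164
Weighted mean = 1978820 / 1164 = 1700.0172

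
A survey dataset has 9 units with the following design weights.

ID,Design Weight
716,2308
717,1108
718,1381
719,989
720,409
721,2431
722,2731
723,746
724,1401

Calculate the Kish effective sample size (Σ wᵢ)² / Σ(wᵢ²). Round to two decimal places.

Σ wᵢ = 13504
Σ wᵢ² = 5326864 + 1227664 + 1907161 + 978121 + 167281 + 5909761 + 7458361 + 556516 + 1962801 = 25494530
n_eff = 13504² / 25494530 = 182358016 / 25494530 = 7.1528291

7.15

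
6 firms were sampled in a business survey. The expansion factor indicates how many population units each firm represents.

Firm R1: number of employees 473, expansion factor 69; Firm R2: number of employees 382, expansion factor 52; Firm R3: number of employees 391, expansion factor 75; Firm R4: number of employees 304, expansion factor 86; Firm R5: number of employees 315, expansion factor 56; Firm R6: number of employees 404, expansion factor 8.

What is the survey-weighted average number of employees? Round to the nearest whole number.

372

Weighted sum = 473×69 + 382×52 + 391×75 + 304×86 + 315×56 + 404×8
  = 128842
Sum of weights = 69 + 52 + 75 + 86 + 56 + 8 = 346
Weighted mean = 128842 / 346 = 372.37572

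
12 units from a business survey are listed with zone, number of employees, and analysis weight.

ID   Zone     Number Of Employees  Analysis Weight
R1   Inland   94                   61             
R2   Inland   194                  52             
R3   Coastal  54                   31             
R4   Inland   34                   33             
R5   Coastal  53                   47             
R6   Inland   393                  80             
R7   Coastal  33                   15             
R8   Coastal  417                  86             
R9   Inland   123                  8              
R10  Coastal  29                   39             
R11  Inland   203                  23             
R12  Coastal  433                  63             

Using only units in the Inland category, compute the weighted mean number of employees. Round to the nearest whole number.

Inland rows: R1, R2, R4, R6, R9, R11
Weighted sum = 94×61 + 194×52 + 34×33 + 393×80 + 123×8 + 203×23
  = 5734 + 10088 + 1122 + 31440 + 984 + 4669 = 54037
Sum of weights = 257
Weighted mean = 54037 / 257 = 210.2607

210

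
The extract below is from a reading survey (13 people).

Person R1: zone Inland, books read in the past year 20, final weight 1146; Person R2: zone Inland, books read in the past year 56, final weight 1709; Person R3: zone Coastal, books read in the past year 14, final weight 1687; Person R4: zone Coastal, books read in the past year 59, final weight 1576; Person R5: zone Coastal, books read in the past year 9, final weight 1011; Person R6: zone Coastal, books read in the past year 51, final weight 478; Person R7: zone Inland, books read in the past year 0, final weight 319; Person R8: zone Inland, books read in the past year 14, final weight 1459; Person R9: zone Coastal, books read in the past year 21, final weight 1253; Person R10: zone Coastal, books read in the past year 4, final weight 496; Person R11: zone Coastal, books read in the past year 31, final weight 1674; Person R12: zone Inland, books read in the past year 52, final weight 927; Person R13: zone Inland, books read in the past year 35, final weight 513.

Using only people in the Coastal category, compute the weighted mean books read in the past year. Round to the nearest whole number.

28

Coastal rows: R3, R4, R5, R6, R9, R10, R11
Weighted sum = 14×1687 + 59×1576 + 9×1011 + 51×478 + 21×1253 + 4×496 + 31×1674
  = 23618 + 92984 + 9099 + 24378 + 26313 + 1984 + 51894 = 230270
Sum of weights = 1687 + 1576 + 1011 + 478 + 1253 + 496 + 1674 = 8175
Weighted mean = 230270 / 8175 = 28.167584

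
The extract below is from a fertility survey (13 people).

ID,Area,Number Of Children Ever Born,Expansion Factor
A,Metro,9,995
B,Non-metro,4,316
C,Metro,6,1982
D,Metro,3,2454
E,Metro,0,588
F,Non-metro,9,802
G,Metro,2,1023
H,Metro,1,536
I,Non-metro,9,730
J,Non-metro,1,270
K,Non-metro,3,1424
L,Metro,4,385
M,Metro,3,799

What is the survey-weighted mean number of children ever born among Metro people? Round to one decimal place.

Metro rows: A, C, D, E, G, H, L, M
Weighted sum = 34728
Sum of weights = 995 + 1982 + 2454 + 588 + 1023 + 536 + 385 + 799 = 8762
Weighted mean = 34728 / 8762 = 3.9634787

4.0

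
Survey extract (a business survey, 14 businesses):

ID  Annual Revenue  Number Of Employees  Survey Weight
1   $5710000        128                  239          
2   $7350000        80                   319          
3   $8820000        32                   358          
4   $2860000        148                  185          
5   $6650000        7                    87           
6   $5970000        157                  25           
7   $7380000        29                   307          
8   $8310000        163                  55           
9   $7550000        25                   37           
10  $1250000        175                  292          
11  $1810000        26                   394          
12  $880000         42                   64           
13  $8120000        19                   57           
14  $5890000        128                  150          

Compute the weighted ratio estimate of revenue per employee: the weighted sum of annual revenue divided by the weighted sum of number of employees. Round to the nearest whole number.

67164

Σ wᵢ·y = 13606660000
Σ wᵢ·x = 202590
Ratio = 13606660000 / 202590 = 67163.532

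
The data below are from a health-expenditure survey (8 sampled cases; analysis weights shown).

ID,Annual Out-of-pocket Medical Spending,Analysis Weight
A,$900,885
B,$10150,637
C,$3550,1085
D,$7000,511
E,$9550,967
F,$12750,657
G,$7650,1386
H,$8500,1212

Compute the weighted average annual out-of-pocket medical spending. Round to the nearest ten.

Weighted sum = 53207300
Sum of weights = 885 + 637 + 1085 + 511 + 967 + 657 + 1386 + 1212 = 7340
Weighted mean = 53207300 / 7340 = 7248.951

7250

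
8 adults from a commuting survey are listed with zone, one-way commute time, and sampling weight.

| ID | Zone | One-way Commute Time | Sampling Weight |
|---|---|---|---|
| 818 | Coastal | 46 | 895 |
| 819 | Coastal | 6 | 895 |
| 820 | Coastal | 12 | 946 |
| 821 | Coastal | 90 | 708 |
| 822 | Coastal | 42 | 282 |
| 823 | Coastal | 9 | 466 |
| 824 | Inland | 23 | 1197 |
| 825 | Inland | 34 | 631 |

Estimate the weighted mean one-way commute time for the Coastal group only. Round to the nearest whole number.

33

Coastal rows: 818, 819, 820, 821, 822, 823
Weighted sum = 46×895 + 6×895 + 12×946 + 90×708 + 42×282 + 9×466
  = 137650
Sum of weights = 895 + 895 + 946 + 708 + 282 + 466 = 4192
Weighted mean = 137650 / 4192 = 32.836355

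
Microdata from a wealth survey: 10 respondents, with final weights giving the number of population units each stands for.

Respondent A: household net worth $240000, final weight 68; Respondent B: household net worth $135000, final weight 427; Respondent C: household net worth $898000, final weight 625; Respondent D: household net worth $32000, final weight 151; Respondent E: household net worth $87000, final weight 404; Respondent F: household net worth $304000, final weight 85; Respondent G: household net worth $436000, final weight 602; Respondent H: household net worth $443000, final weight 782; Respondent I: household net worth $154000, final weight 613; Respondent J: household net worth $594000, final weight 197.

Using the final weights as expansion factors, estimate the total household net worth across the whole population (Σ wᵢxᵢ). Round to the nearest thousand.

1521353000

Weighted total = 1521353000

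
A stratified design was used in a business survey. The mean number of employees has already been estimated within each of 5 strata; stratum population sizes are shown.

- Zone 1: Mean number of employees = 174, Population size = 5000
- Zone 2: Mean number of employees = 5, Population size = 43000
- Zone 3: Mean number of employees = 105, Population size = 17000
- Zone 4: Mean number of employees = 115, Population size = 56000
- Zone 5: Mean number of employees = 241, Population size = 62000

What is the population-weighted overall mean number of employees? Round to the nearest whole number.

Σ Nₕ·x̄ₕ = 174×5000 + 5×43000 + 105×17000 + 115×56000 + 241×62000
  = 24252000
Σ Nₕ = 5000 + 43000 + 17000 + 56000 + 62000 = 183000
Overall mean = 24252000 / 183000 = 132.52459

133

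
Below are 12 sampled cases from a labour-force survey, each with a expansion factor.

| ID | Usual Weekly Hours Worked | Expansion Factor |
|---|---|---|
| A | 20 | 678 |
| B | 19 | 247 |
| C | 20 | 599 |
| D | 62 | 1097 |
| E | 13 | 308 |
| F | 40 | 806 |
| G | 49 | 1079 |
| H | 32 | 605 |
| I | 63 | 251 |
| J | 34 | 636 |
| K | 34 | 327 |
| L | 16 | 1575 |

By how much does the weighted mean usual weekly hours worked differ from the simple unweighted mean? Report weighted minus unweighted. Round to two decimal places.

Unweighted sum = 20 + 19 + 20 + 62 + 13 + 40 + 49 + 32 + 63 + 34 + 34 + 16 = 402
Unweighted mean = 402 / 12 = 33.5
Weighted sum = 20×678 + 19×247 + 20×599 + 62×1097 + 13×308 + 40×806 + 49×1079 + 32×605 + 63×251 + 34×636 + 34×327 + 16×1575
  = 13560 + 4693 + 11980 + 68014 + 4004 + 32240 + 52871 + 19360 + 15813 + 21624 + 11118 + 25200 = 280477
Sum of weights = 678 + 247 + 599 + 1097 + 308 + 806 + 1079 + 605 + 251 + 636 + 327 + 1575 = 8208
Weighted mean = 280477 / 8208 = 34.171174
Difference (weighted minus unweighted) = 0.67117446

0.67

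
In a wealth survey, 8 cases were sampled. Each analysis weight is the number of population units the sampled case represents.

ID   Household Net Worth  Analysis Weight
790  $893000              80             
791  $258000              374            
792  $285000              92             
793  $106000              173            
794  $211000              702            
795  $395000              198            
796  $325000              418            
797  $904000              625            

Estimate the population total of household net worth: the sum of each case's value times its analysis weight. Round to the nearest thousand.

1139672000

Weighted total = 893000×80 + 258000×374 + 285000×92 + 106000×173 + 211000×702 + 395000×198 + 325000×418 + 904000×625
  = 71440000 + 96492000 + 26220000 + 18338000 + 148122000 + 78210000 + 135850000 + 565000000 = 1139672000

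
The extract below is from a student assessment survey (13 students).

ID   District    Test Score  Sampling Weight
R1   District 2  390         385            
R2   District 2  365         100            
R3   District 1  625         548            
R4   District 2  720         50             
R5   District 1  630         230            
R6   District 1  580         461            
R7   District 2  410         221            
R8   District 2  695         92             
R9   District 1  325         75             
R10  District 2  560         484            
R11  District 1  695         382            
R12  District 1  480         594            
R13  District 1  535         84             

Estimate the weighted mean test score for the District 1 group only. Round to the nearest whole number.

579

District 1 rows: R3, R5, R6, R9, R11, R12, R13
Weighted sum = 1374705
Sum of weights = 2374
Weighted mean = 1374705 / 2374 = 579.06698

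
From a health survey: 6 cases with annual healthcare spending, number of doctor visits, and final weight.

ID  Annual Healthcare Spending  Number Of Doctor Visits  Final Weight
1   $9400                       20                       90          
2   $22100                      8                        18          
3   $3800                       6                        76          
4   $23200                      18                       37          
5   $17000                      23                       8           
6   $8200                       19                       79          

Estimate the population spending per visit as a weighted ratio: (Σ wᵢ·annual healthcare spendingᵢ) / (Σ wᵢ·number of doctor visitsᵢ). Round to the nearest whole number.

Σ wᵢ·y = 9400×90 + 22100×18 + 3800×76 + 23200×37 + 17000×8 + 8200×79
  = 846000 + 397800 + 288800 + 858400 + 136000 + 647800 = 3174800
Σ wᵢ·x = 20×90 + 8×18 + 6×76 + 18×37 + 23×8 + 19×79
  = 1800 + 144 + 456 + 666 + 184 + 1501 = 4751
Ratio = 3174800 / 4751 = 668.23827

668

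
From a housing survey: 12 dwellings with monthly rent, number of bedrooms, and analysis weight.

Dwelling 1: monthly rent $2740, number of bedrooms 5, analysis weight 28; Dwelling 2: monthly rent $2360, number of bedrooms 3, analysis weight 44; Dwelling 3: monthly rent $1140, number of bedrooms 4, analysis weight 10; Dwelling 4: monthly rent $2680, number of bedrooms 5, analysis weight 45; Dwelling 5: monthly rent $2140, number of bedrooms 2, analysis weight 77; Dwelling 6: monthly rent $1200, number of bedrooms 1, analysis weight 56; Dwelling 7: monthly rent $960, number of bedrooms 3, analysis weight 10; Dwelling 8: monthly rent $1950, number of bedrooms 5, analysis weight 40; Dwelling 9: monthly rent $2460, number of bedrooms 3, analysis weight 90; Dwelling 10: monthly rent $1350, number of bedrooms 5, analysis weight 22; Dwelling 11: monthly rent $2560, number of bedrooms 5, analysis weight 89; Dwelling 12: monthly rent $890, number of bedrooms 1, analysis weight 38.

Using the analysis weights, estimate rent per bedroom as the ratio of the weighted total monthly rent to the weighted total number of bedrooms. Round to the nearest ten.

620

Σ wᵢ·y = 2740×28 + 2360×44 + 1140×10 + 2680×45 + 2140×77 + 1200×56 + 960×10 + 1950×40 + 2460×90 + 1350×22 + 2560×89 + 890×38
  = 76720 + 103840 + 11400 + 120600 + 164780 + 67200 + 9600 + 78000 + 221400 + 29700 + 227840 + 33820 = 1144900
Σ wᵢ·x = 5×28 + 3×44 + 4×10 + 5×45 + 2×77 + 1×56 + 3×10 + 5×40 + 3×90 + 5×22 + 5×89 + 1×38
  = 140 + 132 + 40 + 225 + 154 + 56 + 30 + 200 + 270 + 110 + 445 + 38 = 1840
Ratio = 1144900 / 1840 = 622.22826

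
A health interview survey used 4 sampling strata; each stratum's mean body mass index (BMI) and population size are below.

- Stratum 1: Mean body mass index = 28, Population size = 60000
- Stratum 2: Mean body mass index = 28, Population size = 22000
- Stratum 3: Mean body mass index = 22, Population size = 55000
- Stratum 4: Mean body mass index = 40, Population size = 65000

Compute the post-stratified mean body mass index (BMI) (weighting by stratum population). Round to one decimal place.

30.2

Σ Nₕ·x̄ₕ = 28×60000 + 28×22000 + 22×55000 + 40×65000
  = 6106000
Σ Nₕ = 60000 + 22000 + 55000 + 65000 = 202000
Overall mean = 6106000 / 202000 = 30.227723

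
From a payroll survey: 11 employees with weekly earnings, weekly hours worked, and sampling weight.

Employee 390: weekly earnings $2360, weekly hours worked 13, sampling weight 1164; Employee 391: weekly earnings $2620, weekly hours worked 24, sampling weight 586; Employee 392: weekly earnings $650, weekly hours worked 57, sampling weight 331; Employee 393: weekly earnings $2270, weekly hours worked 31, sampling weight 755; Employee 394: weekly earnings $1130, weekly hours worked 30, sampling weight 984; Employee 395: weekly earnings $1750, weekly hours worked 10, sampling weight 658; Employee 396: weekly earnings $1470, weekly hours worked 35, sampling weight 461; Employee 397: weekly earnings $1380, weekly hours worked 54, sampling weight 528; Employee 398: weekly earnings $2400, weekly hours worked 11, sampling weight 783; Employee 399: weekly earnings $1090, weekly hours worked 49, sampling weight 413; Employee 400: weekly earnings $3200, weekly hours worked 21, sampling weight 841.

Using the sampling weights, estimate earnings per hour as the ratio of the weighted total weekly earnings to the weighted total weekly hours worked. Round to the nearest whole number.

75

Σ wᵢ·y = 14901660
Σ wᵢ·x = 198726
Ratio = 14901660 / 198726 = 74.985961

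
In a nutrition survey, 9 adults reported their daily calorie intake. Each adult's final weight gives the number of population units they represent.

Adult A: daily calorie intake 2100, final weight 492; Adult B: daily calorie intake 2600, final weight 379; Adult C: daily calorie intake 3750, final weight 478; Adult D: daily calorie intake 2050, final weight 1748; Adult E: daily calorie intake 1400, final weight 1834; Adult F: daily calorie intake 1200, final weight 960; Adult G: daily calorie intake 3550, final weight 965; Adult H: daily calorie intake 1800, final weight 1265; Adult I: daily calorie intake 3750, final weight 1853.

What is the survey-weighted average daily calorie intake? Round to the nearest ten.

Weighted sum = 2100×492 + 2600×379 + 3750×478 + 2050×1748 + 1400×1834 + 1200×960 + 3550×965 + 1800×1265 + 3750×1853
  = 1033200 + 985400 + 1792500 + 3583400 + 2567600 + 1152000 + 3425750 + 2277000 + 6948750 = 23765600
Sum of weights = 492 + 379 + 478 + 1748 + 1834 + 960 + 965 + 1265 + 1853 = 9974
Weighted mean = 23765600 / 9974 = 2382.7552

2380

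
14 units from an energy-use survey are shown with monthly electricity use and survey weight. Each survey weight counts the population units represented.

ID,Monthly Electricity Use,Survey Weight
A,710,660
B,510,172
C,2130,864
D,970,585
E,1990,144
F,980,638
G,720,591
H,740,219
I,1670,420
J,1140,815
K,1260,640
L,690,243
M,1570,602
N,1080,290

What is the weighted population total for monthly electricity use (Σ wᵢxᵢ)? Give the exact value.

8326380

Weighted total = 8326380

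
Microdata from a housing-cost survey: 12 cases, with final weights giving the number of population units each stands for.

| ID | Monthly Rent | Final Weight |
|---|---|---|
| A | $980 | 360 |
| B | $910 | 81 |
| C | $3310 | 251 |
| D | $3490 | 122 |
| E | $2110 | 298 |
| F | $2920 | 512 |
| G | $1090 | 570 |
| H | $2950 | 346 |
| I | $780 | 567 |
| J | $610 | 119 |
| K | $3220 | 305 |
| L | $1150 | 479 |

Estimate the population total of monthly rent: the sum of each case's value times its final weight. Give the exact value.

7496720

Weighted total = 980×360 + 910×81 + 3310×251 + 3490×122 + 2110×298 + 2920×512 + 1090×570 + 2950×346 + 780×567 + 610×119 + 3220×305 + 1150×479
  = 352800 + 73710 + 830810 + 425780 + 628780 + 1495040 + 621300 + 1020700 + 442260 + 72590 + 982100 + 550850 = 7496720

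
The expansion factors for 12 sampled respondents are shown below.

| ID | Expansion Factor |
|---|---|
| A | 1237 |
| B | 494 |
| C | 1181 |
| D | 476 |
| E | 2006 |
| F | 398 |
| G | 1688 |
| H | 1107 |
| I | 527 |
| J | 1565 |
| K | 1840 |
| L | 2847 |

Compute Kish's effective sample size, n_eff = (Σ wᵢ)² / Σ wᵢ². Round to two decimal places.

Σ wᵢ = 1237 + 494 + 1181 + 476 + 2006 + 398 + 1688 + 1107 + 527 + 1565 + 1840 + 2847 = 15366
Σ wᵢ² = 25870738
n_eff = 15366² / 25870738 = 236113956 / 25870738 = 9.1266803

9.13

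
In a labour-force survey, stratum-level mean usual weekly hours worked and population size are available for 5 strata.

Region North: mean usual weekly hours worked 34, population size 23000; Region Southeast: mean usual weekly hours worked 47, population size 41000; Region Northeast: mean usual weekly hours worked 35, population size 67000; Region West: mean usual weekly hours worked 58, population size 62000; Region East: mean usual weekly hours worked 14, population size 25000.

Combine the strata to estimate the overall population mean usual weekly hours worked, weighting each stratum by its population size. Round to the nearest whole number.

41

Σ Nₕ·x̄ₕ = 34×23000 + 47×41000 + 35×67000 + 58×62000 + 14×25000
  = 782000 + 1927000 + 2345000 + 3596000 + 350000 = 9000000
Σ Nₕ = 23000 + 41000 + 67000 + 62000 + 25000 = 218000
Overall mean = 9000000 / 218000 = 41.284404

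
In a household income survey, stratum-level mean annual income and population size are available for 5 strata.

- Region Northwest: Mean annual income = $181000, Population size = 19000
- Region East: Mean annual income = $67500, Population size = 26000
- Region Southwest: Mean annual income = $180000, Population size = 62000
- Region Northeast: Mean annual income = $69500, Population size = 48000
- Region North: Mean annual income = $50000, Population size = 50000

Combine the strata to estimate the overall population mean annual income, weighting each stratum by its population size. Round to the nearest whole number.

Σ Nₕ·x̄ₕ = 181000×19000 + 67500×26000 + 180000×62000 + 69500×48000 + 50000×50000
  = 3439000000 + 1755000000 + 11160000000 + 3336000000 + 2500000000 = 22190000000
Σ Nₕ = 19000 + 26000 + 62000 + 48000 + 50000 = 205000
Overall mean = 22190000000 / 205000 = 108243.9

108244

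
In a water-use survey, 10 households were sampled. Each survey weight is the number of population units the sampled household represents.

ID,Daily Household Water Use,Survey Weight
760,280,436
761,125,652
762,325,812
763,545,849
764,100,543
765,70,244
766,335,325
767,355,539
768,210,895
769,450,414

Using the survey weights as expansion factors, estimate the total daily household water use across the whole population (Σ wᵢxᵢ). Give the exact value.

1676035

Weighted total = 280×436 + 125×652 + 325×812 + 545×849 + 100×543 + 70×244 + 335×325 + 355×539 + 210×895 + 450×414
  = 1676035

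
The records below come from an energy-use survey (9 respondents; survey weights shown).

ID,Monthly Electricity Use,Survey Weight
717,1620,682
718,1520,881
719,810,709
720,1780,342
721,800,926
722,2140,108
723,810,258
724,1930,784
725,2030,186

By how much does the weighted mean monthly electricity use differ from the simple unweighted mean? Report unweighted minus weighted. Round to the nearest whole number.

120

Unweighted sum = 1620 + 1520 + 810 + 1780 + 800 + 2140 + 810 + 1930 + 2030 = 13440
Unweighted mean = 13440 / 9 = 1493.3333
Weighted sum = 1620×682 + 1520×881 + 810×709 + 1780×342 + 800×926 + 2140×108 + 810×258 + 1930×784 + 2030×186
  = 1104840 + 1339120 + 574290 + 608760 + 740800 + 231120 + 208980 + 1513120 + 377580 = 6698610
Sum of weights = 682 + 881 + 709 + 342 + 926 + 108 + 258 + 784 + 186 = 4876
Weighted mean = 6698610 / 4876 = 1373.792
Difference (unweighted minus weighted) = 119.54129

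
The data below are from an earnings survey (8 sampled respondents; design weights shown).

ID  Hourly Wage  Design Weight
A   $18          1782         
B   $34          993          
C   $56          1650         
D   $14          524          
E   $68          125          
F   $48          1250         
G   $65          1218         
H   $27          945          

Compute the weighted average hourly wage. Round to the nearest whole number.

Weighted sum = 18×1782 + 34×993 + 56×1650 + 14×524 + 68×125 + 48×1250 + 65×1218 + 27×945
  = 32076 + 33762 + 92400 + 7336 + 8500 + 60000 + 79170 + 25515 = 338759
Sum of weights = 1782 + 993 + 1650 + 524 + 125 + 1250 + 1218 + 945 = 8487
Weighted mean = 338759 / 8487 = 39.915047

40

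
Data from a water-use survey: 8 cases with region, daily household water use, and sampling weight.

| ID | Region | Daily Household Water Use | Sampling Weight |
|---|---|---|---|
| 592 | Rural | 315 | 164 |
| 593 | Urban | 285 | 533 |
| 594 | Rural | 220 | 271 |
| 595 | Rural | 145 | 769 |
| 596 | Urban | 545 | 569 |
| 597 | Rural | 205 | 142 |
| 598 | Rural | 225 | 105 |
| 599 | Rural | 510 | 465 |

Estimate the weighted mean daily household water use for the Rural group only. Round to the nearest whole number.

Rural rows: 592, 594, 595, 597, 598, 599
Weighted sum = 315×164 + 220×271 + 145×769 + 205×142 + 225×105 + 510×465
  = 51660 + 59620 + 111505 + 29110 + 23625 + 237150 = 512670
Sum of weights = 1916
Weighted mean = 512670 / 1916 = 267.57307

268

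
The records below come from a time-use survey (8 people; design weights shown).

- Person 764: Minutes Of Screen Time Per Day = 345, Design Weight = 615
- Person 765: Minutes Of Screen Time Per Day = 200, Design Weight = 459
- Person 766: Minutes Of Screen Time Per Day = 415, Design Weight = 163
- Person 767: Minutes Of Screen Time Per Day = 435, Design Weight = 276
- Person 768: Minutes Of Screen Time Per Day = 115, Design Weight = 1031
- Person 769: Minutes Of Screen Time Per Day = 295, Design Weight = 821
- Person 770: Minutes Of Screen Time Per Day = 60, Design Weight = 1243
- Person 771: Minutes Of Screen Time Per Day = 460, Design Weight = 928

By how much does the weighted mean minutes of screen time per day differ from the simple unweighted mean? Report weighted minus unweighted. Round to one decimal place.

Unweighted sum = 345 + 200 + 415 + 435 + 115 + 295 + 60 + 460 = 2325
Unweighted mean = 2325 / 8 = 290.625
Weighted sum = 345×615 + 200×459 + 415×163 + 435×276 + 115×1031 + 295×821 + 60×1243 + 460×928
  = 1353900
Sum of weights = 5536
Weighted mean = 1353900 / 5536 = 244.56286
Difference (weighted minus unweighted) = -46.062139

-46.1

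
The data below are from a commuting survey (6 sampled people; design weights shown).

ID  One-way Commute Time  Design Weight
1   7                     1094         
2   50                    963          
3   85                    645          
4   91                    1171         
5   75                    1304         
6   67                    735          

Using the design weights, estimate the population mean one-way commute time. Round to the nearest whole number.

62

Weighted sum = 7×1094 + 50×963 + 85×645 + 91×1171 + 75×1304 + 67×735
  = 364239
Sum of weights = 1094 + 963 + 645 + 1171 + 1304 + 735 = 5912
Weighted mean = 364239 / 5912 = 61.610115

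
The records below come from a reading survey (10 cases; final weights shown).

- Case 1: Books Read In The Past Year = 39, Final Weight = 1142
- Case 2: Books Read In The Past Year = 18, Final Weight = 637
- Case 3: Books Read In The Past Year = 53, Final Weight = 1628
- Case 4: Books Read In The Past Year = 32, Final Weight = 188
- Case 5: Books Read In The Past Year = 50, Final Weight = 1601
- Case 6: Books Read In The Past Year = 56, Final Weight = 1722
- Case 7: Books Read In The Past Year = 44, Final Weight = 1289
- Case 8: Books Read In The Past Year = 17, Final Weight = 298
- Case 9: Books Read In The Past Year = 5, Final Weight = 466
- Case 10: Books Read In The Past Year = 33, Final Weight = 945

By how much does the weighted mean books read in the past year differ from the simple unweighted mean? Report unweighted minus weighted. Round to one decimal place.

-7.7

Unweighted sum = 39 + 18 + 53 + 32 + 50 + 56 + 44 + 17 + 5 + 33 = 347
Unweighted mean = 347 / 10 = 34.7
Weighted sum = 39×1142 + 18×637 + 53×1628 + 32×188 + 50×1601 + 56×1722 + 44×1289 + 17×298 + 5×466 + 33×945
  = 420083
Sum of weights = 1142 + 637 + 1628 + 188 + 1601 + 1722 + 1289 + 298 + 466 + 945 = 9916
Weighted mean = 420083 / 9916 = 42.364159
Difference (unweighted minus weighted) = -7.6641589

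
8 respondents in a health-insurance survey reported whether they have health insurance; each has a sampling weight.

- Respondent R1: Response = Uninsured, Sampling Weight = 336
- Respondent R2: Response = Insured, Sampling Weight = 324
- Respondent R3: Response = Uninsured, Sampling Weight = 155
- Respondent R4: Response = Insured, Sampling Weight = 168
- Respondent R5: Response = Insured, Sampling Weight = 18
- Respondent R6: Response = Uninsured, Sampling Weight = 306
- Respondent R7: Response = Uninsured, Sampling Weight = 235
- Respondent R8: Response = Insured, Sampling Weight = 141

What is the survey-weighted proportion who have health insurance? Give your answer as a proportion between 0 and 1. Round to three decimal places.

Sum of weights for 'Insured' = 324 + 168 + 18 + 141 = 651
Total weight = 336 + 324 + 155 + 168 + 18 + 306 + 235 + 141 = 1683
Weighted proportion = 651 / 1683 = 0.38680927

0.387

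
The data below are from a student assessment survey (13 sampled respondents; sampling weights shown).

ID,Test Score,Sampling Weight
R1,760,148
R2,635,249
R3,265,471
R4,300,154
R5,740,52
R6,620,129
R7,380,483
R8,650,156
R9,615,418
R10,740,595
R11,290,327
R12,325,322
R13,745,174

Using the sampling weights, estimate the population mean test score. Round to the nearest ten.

510

Weighted sum = 1871490
Sum of weights = 3678
Weighted mean = 1871490 / 3678 = 508.83361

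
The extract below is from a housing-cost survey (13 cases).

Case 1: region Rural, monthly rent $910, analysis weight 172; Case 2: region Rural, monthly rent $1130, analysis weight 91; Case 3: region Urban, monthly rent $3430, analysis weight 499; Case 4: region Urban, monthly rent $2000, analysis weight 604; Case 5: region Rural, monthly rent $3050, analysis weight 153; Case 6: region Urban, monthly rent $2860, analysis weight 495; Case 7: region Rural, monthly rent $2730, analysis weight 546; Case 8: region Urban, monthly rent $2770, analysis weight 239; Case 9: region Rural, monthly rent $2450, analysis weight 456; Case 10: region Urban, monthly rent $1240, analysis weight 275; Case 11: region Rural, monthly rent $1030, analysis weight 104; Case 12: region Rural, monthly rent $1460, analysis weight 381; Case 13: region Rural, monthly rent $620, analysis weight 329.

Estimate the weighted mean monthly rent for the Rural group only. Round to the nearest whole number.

1882

Rural rows: 1, 2, 5, 7, 9, 11, 12, 13
Weighted sum = 910×172 + 1130×91 + 3050×153 + 2730×546 + 2450×456 + 1030×104 + 1460×381 + 620×329
  = 156520 + 102830 + 466650 + 1490580 + 1117200 + 107120 + 556260 + 203980 = 4201140
Sum of weights = 172 + 91 + 153 + 546 + 456 + 104 + 381 + 329 = 2232
Weighted mean = 4201140 / 2232 = 1882.2312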